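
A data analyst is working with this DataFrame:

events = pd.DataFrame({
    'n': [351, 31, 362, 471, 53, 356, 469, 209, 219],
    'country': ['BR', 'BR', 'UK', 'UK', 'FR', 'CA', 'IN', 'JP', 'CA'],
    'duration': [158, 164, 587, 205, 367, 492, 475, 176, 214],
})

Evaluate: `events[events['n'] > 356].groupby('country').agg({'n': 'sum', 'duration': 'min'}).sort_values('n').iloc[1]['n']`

filter rows where n > 356:
     n country  duration
2  362      UK       587
3  471      UK       205
6  469      IN       475
group by country: sum(n), min(duration):
           n  duration
country               
IN       469       475
UK       833       205
sort by n:
           n  duration
country               
IN       469       475
UK       833       205
So iloc[1]['n'] = 833.

833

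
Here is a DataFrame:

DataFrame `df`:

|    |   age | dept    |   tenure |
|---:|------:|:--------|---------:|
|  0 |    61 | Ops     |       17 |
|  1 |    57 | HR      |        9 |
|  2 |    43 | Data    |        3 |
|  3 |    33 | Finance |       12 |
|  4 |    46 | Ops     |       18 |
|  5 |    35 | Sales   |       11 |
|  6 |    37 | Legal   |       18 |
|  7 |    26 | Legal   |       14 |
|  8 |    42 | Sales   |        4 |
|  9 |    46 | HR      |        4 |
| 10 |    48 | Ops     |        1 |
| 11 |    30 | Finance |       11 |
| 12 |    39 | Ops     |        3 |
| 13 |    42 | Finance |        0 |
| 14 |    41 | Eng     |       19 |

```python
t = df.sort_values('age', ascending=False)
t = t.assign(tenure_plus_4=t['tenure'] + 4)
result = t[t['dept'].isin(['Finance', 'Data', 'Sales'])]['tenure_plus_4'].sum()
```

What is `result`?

sort by age descending:
    age     dept  tenure
0    61      Ops      17
1    57       HR       9
10   48      Ops       1
4    46      Ops      18
9    46       HR       4
2    43     Data       3
8    42    Sales       4
13   42  Finance       0
14   41      Eng      19
12   39      Ops       3
6    37    Legal      18
5    35    Sales      11
3    33  Finance      12
11   30  Finance      11
7    26    Legal      14
add column tenure_plus_4 = t['tenure'] + 4:
    age     dept  tenure  tenure_plus_4
0    61      Ops      17             21
1    57       HR       9             13
10   48      Ops       1              5
4    46      Ops      18             22
9    46       HR       4              8
2    43     Data       3              7
8    42    Sales       4              8
13   42  Finance       0              4
14   41      Eng      19             23
12   39      Ops       3              7
6    37    Legal      18             22
5    35    Sales      11             15
3    33  Finance      12             16
11   30  Finance      11             15
7    26    Legal      14             18
filter rows where dept in ['Finance', 'Data', 'Sales']:
    age     dept  tenure  tenure_plus_4
2    43     Data       3              7
8    42    Sales       4              8
13   42  Finance       0              4
5    35    Sales      11             15
3    33  Finance      12             16
11   30  Finance      11             15

65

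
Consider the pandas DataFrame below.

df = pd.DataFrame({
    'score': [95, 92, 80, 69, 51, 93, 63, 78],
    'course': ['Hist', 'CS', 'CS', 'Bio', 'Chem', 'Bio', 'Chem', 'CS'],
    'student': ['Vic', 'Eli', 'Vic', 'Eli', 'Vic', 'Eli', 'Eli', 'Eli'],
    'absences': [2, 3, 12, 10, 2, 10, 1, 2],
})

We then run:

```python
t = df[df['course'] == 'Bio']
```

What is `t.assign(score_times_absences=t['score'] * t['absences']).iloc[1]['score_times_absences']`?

filter rows where course == 'Bio':
   score course student  absences
3     69    Bio     Eli        10
5     93    Bio     Eli        10
add column score_times_absences = t['score'] * t['absences']:
   score course student  absences  score_times_absences
3     69    Bio     Eli        10                   690
5     93    Bio     Eli        10                   930

930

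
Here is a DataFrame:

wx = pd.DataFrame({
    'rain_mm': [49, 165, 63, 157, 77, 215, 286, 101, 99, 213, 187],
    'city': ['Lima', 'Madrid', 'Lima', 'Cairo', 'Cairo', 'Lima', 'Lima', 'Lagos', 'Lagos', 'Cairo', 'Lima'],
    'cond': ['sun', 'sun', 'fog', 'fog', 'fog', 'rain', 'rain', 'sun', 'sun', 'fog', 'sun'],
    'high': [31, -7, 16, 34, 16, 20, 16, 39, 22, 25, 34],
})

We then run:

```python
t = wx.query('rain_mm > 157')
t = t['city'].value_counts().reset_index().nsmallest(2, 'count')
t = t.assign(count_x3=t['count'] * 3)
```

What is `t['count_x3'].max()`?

3

filter rows where rain_mm > 157:
    rain_mm    city  cond  high
1       165  Madrid   sun    -7
5       215    Lima  rain    20
6       286    Lima  rain    16
9       213   Cairo   fog    25
10      187    Lima   sun    34
value_counts of city:
city
Lima      3
Madrid    1
Cairo     1
Name: count, dtype: int64
reset_index():
     city  count
0    Lima      3
1  Madrid      1
2   Cairo      1
take 2 rows with smallest count:
     city  count
1  Madrid      1
2   Cairo      1
add column count_x3 = t['count'] * 3:
     city  count  count_x3
1  Madrid      1         3
2   Cairo      1         3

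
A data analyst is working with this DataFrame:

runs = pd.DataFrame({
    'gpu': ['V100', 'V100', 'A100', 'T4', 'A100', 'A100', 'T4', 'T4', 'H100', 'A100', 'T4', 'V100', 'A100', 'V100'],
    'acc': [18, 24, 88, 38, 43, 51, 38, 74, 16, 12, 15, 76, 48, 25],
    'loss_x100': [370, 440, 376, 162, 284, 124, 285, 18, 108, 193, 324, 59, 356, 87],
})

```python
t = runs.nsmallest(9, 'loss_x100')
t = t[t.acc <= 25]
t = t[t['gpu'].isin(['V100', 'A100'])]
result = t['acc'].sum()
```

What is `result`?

37

take 9 rows with smallest loss_x100:
     gpu  acc  loss_x100
7     T4   74         18
11  V100   76         59
13  V100   25         87
8   H100   16        108
5   A100   51        124
3     T4   38        162
9   A100   12        193
4   A100   43        284
6     T4   38        285
filter rows where acc <= 25:
     gpu  acc  loss_x100
13  V100   25         87
8   H100   16        108
9   A100   12        193
filter rows where gpu in ['V100', 'A100']:
     gpu  acc  loss_x100
13  V100   25         87
9   A100   12        193
Reading off the sum of column 'acc', we get 37.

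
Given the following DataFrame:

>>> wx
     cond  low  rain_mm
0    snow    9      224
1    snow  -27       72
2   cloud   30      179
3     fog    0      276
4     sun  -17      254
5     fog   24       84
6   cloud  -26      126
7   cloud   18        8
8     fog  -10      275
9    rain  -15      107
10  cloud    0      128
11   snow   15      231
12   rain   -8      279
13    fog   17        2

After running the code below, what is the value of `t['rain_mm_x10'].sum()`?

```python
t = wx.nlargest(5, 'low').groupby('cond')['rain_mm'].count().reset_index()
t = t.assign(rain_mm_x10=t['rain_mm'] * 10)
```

take 5 rows with largest low:
     cond  low  rain_mm
2   cloud   30      179
5     fog   24       84
7   cloud   18        8
13    fog   17        2
11   snow   15      231
group by cond, count of rain_mm:
cond
cloud    2
fog      2
snow     1
Name: rain_mm, dtype: int64
reset_index():
    cond  rain_mm
0  cloud        2
1    fog        2
2   snow        1
add column rain_mm_x10 = t['rain_mm'] * 10:
    cond  rain_mm  rain_mm_x10
0  cloud        2           20
1    fog        2           20
2   snow        1           10

50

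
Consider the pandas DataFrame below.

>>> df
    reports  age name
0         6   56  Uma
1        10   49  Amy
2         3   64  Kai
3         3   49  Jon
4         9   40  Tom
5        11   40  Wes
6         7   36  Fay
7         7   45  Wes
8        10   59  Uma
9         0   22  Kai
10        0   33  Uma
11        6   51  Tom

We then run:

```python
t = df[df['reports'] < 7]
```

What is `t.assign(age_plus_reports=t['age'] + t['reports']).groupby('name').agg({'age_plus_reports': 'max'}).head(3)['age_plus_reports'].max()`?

filter rows where reports < 7:
    reports  age name
0         6   56  Uma
2         3   64  Kai
3         3   49  Jon
9         0   22  Kai
10        0   33  Uma
11        6   51  Tom
add column age_plus_reports = t['age'] + t['reports']:
    reports  age name  age_plus_reports
0         6   56  Uma                62
2         3   64  Kai                67
3         3   49  Jon                52
9         0   22  Kai                22
10        0   33  Uma                33
11        6   51  Tom                57
group by name, max of age_plus_reports:
      age_plus_reports
name                  
Jon                 52
Kai                 67
Tom                 57
Uma                 62
take first 3 rows:
      age_plus_reports
name                  
Jon                 52
Kai                 67
Tom                 57
Hence 67.

67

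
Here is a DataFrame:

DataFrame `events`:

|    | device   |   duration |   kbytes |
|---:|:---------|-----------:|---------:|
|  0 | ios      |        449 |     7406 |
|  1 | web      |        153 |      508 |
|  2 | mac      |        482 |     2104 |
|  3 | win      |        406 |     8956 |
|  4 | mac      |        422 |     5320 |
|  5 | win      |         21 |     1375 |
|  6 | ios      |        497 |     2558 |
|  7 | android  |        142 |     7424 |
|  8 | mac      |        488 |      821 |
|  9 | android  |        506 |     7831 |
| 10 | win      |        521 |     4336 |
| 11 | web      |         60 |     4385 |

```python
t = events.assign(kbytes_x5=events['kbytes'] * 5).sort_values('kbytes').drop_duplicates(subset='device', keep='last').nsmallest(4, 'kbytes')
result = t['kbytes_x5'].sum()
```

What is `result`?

124710

add column kbytes_x5 = events['kbytes'] * 5:
     device  duration  kbytes  kbytes_x5
0       ios       449    7406      37030
1       web       153     508       2540
2       mac       482    2104      10520
3       win       406    8956      44780
4       mac       422    5320      26600
5       win        21    1375       6875
6       ios       497    2558      12790
7   android       142    7424      37120
8       mac       488     821       4105
9   android       506    7831      39155
10      win       521    4336      21680
11      web        60    4385      21925
sort by kbytes:
     device  duration  kbytes  kbytes_x5
1       web       153     508       2540
8       mac       488     821       4105
5       win        21    1375       6875
2       mac       482    2104      10520
6       ios       497    2558      12790
10      win       521    4336      21680
11      web        60    4385      21925
4       mac       422    5320      26600
0       ios       449    7406      37030
7   android       142    7424      37120
9   android       506    7831      39155
3       win       406    8956      44780
drop duplicate device (keep=last):
     device  duration  kbytes  kbytes_x5
11      web        60    4385      21925
4       mac       422    5320      26600
0       ios       449    7406      37030
9   android       506    7831      39155
3       win       406    8956      44780
take 4 rows with smallest kbytes:
     device  duration  kbytes  kbytes_x5
11      web        60    4385      21925
4       mac       422    5320      26600
0       ios       449    7406      37030
9   android       506    7831      39155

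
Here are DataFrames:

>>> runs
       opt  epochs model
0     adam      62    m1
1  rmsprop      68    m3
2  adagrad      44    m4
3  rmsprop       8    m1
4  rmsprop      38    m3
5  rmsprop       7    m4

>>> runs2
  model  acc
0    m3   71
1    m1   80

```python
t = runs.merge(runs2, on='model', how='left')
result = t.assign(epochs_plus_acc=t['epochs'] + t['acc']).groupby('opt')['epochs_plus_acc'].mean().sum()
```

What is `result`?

merge on 'model' (how='left') → 6 rows:
       opt  epochs model   acc
0     adam      62    m1  80.0
1  rmsprop      68    m3  71.0
2  adagrad      44    m4   NaN
3  rmsprop       8    m1  80.0
4  rmsprop      38    m3  71.0
5  rmsprop       7    m4   NaN
add column epochs_plus_acc = t['epochs'] + t['acc']:
       opt  epochs model   acc  epochs_plus_acc
0     adam      62    m1  80.0            142.0
1  rmsprop      68    m3  71.0            139.0
2  adagrad      44    m4   NaN              NaN
3  rmsprop       8    m1  80.0             88.0
4  rmsprop      38    m3  71.0            109.0
5  rmsprop       7    m4   NaN              NaN
group by opt, mean of epochs_plus_acc:
opt
adagrad      NaN
adam       142.0
rmsprop    112.0
Name: epochs_plus_acc, dtype: float64

254.0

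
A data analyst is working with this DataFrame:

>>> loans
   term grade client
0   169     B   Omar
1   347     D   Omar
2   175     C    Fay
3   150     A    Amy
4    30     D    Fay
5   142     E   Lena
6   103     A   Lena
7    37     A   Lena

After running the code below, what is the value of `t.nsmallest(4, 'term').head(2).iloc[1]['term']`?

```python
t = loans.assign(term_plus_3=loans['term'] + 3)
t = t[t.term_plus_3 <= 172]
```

37

add column term_plus_3 = loans['term'] + 3:
   term grade client  term_plus_3
0   169     B   Omar          172
1   347     D   Omar          350
2   175     C    Fay          178
3   150     A    Amy          153
4    30     D    Fay           33
5   142     E   Lena          145
6   103     A   Lena          106
7    37     A   Lena           40
filter rows where term_plus_3 <= 172:
   term grade client  term_plus_3
0   169     B   Omar          172
3   150     A    Amy          153
4    30     D    Fay           33
5   142     E   Lena          145
6   103     A   Lena          106
7    37     A   Lena           40
take 4 rows with smallest term:
   term grade client  term_plus_3
4    30     D    Fay           33
7    37     A   Lena           40
6   103     A   Lena          106
5   142     E   Lena          145
take first 2 rows:
   term grade client  term_plus_3
4    30     D    Fay           33
7    37     A   Lena           40
Reading off the value at position 1, column 'term', we get 37.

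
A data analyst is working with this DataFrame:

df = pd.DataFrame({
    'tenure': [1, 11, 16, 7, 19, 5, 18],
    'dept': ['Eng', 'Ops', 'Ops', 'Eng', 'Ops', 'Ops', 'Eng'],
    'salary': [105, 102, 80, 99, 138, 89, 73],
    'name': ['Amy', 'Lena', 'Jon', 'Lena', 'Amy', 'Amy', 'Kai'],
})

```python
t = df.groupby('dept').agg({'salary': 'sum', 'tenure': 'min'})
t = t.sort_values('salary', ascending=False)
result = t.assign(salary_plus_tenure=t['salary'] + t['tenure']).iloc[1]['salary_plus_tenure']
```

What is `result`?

group by dept: sum(salary), min(tenure):
      salary  tenure
dept                
Eng      277       1
Ops      409       5
sort by salary descending:
      salary  tenure
dept                
Ops      409       5
Eng      277       1
add column salary_plus_tenure = t['salary'] + t['tenure']:
      salary  tenure  salary_plus_tenure
dept                                    
Ops      409       5                 414
Eng      277       1                 278
Taking the value at position 1, column 'salary_plus_tenure' gives 278.

278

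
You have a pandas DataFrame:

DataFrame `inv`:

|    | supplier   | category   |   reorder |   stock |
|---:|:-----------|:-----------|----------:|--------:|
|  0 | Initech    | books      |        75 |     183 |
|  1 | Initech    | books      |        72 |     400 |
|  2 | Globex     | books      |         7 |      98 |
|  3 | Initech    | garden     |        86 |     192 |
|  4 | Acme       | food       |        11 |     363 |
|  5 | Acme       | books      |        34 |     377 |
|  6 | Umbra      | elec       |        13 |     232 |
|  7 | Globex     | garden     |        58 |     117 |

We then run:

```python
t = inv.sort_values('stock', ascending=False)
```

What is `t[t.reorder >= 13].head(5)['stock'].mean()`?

sort by stock descending:
  supplier category  reorder  stock
1  Initech    books       72    400
5     Acme    books       34    377
4     Acme     food       11    363
6    Umbra     elec       13    232
3  Initech   garden       86    192
0  Initech    books       75    183
7   Globex   garden       58    117
2   Globex    books        7     98
filter rows where reorder >= 13:
  supplier category  reorder  stock
1  Initech    books       72    400
5     Acme    books       34    377
6    Umbra     elec       13    232
3  Initech   garden       86    192
0  Initech    books       75    183
7   Globex   garden       58    117
take first 5 rows:
  supplier category  reorder  stock
1  Initech    books       72    400
5     Acme    books       34    377
6    Umbra     elec       13    232
3  Initech   garden       86    192
0  Initech    books       75    183
Reading off the mean of column 'stock', we get 276.8.

276.8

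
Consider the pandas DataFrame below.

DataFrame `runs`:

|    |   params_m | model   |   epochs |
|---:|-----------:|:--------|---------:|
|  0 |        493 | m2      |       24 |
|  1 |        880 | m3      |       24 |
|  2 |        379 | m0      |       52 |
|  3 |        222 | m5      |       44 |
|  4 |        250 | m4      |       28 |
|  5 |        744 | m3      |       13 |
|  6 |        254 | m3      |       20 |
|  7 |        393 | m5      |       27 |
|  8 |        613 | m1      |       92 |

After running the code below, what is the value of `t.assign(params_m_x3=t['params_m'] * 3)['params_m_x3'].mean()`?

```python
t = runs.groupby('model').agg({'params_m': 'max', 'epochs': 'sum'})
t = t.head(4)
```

1773.75

group by model: max(params_m), sum(epochs):
       params_m  epochs
model                  
m0          379      52
m1          613      92
m2          493      24
m3          880      57
m4          250      28
m5          393      71
take first 4 rows:
       params_m  epochs
model                  
m0          379      52
m1          613      92
m2          493      24
m3          880      57
add column params_m_x3 = t['params_m'] * 3:
       params_m  epochs  params_m_x3
model                               
m0          379      52         1137
m1          613      92         1839
m2          493      24         1479
m3          880      57         2640
Reading off the mean of column 'params_m_x3', we get 1773.75.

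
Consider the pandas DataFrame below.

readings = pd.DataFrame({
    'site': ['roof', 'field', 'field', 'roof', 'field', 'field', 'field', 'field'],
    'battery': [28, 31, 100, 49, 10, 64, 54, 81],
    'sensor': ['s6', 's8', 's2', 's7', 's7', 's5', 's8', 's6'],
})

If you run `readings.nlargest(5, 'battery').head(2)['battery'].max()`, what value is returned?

take 5 rows with largest battery:
    site  battery sensor
2  field      100     s2
7  field       81     s6
5  field       64     s5
6  field       54     s8
3   roof       49     s7
take first 2 rows:
    site  battery sensor
2  field      100     s2
7  field       81     s6
Hence 100.

100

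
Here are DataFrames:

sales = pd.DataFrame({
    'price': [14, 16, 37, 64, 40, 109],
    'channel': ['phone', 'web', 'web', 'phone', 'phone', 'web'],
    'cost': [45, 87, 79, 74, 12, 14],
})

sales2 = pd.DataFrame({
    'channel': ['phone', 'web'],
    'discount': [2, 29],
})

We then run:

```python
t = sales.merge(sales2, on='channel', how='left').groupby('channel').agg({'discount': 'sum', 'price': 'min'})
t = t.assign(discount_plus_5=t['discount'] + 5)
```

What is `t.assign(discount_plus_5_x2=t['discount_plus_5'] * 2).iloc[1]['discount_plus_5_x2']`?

184

merge on 'channel' (how='left') → 6 rows:
   price channel  cost  discount
0     14   phone    45         2
1     16     web    87        29
2     37     web    79        29
3     64   phone    74         2
4     40   phone    12         2
5    109     web    14        29
group by channel: sum(discount), min(price):
         discount  price
channel                 
phone           6     14
web            87     16
add column discount_plus_5 = t['discount'] + 5:
         discount  price  discount_plus_5
channel                                  
phone           6     14               11
web            87     16               92
add column discount_plus_5_x2 = t['discount_plus_5'] * 2:
         discount  price  discount_plus_5  discount_plus_5_x2
channel                                                      
phone           6     14               11                  22
web            87     16               92                 184
Finally, value at position 1, column 'discount_plus_5_x2' = 184.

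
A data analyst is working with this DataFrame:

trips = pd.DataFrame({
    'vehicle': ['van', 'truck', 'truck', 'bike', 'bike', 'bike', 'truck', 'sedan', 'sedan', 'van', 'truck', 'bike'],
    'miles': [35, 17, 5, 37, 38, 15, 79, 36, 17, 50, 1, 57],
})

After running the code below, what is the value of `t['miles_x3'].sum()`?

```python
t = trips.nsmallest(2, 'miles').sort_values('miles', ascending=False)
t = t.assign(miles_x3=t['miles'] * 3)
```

18

take 2 rows with smallest miles:
   vehicle  miles
10   truck      1
2    truck      5
sort by miles descending:
   vehicle  miles
2    truck      5
10   truck      1
add column miles_x3 = t['miles'] * 3:
   vehicle  miles  miles_x3
2    truck      5        15
10   truck      1         3
Hence 18.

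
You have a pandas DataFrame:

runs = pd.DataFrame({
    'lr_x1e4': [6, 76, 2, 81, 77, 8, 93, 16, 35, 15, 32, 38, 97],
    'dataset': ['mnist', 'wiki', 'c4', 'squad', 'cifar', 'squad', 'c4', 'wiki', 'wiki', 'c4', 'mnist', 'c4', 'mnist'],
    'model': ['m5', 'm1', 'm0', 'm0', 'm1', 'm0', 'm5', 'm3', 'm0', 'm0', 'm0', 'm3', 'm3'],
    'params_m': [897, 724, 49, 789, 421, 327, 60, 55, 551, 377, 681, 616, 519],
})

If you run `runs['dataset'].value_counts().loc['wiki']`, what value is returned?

3

value_counts of dataset:
dataset
c4       4
mnist    3
wiki     3
squad    2
cifar    1
Name: count, dtype: int64
So loc['wiki'] = 3.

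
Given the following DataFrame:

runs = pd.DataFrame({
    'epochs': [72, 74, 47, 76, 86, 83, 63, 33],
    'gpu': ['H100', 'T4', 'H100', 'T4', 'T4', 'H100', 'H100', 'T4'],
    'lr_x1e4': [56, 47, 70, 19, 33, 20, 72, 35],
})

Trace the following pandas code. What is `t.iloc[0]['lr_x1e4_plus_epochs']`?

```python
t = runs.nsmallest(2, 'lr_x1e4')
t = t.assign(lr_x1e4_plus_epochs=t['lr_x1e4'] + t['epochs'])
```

take 2 rows with smallest lr_x1e4:
   epochs   gpu  lr_x1e4
3      76    T4       19
5      83  H100       20
add column lr_x1e4_plus_epochs = t['lr_x1e4'] + t['epochs']:
   epochs   gpu  lr_x1e4  lr_x1e4_plus_epochs
3      76    T4       19                   95
5      83  H100       20                  103
Then the value at position 0, column 'lr_x1e4_plus_epochs': 95

95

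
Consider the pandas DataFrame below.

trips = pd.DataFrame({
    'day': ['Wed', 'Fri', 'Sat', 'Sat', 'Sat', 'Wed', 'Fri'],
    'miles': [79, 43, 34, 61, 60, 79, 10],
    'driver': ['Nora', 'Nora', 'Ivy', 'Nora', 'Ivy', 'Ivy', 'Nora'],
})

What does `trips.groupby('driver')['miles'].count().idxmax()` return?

Nora

group by driver, count of miles:
driver
Ivy     3
Nora    4
Name: miles, dtype: int64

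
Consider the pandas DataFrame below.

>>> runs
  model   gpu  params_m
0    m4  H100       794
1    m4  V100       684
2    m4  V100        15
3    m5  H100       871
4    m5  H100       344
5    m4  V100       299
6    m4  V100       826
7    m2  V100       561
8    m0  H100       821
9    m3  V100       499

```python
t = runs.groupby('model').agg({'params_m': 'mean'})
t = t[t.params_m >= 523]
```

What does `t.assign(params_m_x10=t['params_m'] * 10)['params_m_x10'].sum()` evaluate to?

25131.0

group by model, mean of params_m:
       params_m
model          
m0        821.0
m2        561.0
m3        499.0
m4        523.6
m5        607.5
filter rows where params_m >= 523:
       params_m
model          
m0        821.0
m2        561.0
m4        523.6
m5        607.5
add column params_m_x10 = t['params_m'] * 10:
       params_m  params_m_x10
model                        
m0        821.0        8210.0
m2        561.0        5610.0
m4        523.6        5236.0
m5        607.5        6075.0
The sum of column 'params_m_x10' is 25131.0.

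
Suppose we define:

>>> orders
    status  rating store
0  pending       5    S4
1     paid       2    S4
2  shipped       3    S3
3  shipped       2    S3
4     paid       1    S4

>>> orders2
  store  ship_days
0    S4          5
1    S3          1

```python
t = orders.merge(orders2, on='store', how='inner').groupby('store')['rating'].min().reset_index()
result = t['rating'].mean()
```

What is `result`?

merge on 'store' (how='inner') → 5 rows:
    status  rating store  ship_days
0  pending       5    S4          5
1     paid       2    S4          5
2  shipped       3    S3          1
3  shipped       2    S3          1
4     paid       1    S4          5
group by store, min of rating:
store
S3    2
S4    1
Name: rating, dtype: int64
reset_index():
  store  rating
0    S3       2
1    S4       1
So mean() = 1.5.

1.5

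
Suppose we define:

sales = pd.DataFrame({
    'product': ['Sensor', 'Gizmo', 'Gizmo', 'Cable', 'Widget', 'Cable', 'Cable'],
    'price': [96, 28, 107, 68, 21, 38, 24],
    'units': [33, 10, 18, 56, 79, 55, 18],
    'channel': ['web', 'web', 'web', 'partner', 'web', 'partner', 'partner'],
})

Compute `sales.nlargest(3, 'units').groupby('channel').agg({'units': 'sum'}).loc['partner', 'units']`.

111

take 3 rows with largest units:
  product  price  units  channel
4  Widget     21     79      web
3   Cable     68     56  partner
5   Cable     38     55  partner
group by channel, sum of units:
         units
channel       
partner    111
web         79
Taking the value at row 'partner', column 'units' gives 111.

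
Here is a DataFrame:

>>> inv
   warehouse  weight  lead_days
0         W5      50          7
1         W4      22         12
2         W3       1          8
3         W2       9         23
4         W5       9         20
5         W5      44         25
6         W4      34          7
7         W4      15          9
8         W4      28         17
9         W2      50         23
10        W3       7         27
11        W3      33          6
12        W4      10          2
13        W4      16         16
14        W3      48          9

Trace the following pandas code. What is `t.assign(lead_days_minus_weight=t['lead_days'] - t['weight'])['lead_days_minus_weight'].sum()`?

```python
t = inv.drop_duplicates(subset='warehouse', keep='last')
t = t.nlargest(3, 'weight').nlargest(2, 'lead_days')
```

-46

drop duplicate warehouse (keep=last):
   warehouse  weight  lead_days
5         W5      44         25
9         W2      50         23
13        W4      16         16
14        W3      48          9
take 3 rows with largest weight:
   warehouse  weight  lead_days
9         W2      50         23
14        W3      48          9
5         W5      44         25
take 2 rows with largest lead_days:
  warehouse  weight  lead_days
5        W5      44         25
9        W2      50         23
add column lead_days_minus_weight = t['lead_days'] - t['weight']:
  warehouse  weight  lead_days  lead_days_minus_weight
5        W5      44         25                     -19
9        W2      50         23                     -27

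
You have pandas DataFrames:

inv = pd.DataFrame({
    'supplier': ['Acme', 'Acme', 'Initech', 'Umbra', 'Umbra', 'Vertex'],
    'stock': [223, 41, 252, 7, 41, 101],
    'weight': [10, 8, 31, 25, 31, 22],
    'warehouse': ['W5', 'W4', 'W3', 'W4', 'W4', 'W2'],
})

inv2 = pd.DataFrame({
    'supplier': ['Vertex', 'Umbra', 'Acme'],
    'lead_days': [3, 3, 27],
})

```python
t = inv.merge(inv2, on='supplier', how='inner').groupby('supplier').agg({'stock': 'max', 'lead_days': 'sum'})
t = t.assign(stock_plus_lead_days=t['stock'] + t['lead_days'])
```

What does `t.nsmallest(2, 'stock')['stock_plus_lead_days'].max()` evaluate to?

merge on 'supplier' (how='inner') → 5 rows:
  supplier  stock  weight warehouse  lead_days
0     Acme    223      10        W5         27
1     Acme     41       8        W4         27
2    Umbra      7      25        W4          3
3    Umbra     41      31        W4          3
4   Vertex    101      22        W2          3
group by supplier: max(stock), sum(lead_days):
          stock  lead_days
supplier                  
Acme        223         54
Umbra        41          6
Vertex      101          3
add column stock_plus_lead_days = t['stock'] + t['lead_days']:
          stock  lead_days  stock_plus_lead_days
supplier                                        
Acme        223         54                   277
Umbra        41          6                    47
Vertex      101          3                   104
take 2 rows with smallest stock:
          stock  lead_days  stock_plus_lead_days
supplier                                        
Umbra        41          6                    47
Vertex      101          3                   104

104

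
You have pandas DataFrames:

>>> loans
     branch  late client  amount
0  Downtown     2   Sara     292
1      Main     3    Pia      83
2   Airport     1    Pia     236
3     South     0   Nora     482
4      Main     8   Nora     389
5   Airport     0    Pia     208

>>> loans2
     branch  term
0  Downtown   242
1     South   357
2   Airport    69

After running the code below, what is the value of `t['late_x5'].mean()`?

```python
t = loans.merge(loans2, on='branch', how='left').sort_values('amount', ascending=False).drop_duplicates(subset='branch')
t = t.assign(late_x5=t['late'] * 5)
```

13.75

merge on 'branch' (how='left') → 6 rows:
     branch  late client  amount   term
0  Downtown     2   Sara     292  242.0
1      Main     3    Pia      83    NaN
2   Airport     1    Pia     236   69.0
3     South     0   Nora     482  357.0
4      Main     8   Nora     389    NaN
5   Airport     0    Pia     208   69.0
sort by amount descending:
     branch  late client  amount   term
3     South     0   Nora     482  357.0
4      Main     8   Nora     389    NaN
0  Downtown     2   Sara     292  242.0
2   Airport     1    Pia     236   69.0
5   Airport     0    Pia     208   69.0
1      Main     3    Pia      83    NaN
drop duplicate branch (keep=first):
     branch  late client  amount   term
3     South     0   Nora     482  357.0
4      Main     8   Nora     389    NaN
0  Downtown     2   Sara     292  242.0
2   Airport     1    Pia     236   69.0
add column late_x5 = t['late'] * 5:
     branch  late client  amount   term  late_x5
3     South     0   Nora     482  357.0        0
4      Main     8   Nora     389    NaN       40
0  Downtown     2   Sara     292  242.0       10
2   Airport     1    Pia     236   69.0        5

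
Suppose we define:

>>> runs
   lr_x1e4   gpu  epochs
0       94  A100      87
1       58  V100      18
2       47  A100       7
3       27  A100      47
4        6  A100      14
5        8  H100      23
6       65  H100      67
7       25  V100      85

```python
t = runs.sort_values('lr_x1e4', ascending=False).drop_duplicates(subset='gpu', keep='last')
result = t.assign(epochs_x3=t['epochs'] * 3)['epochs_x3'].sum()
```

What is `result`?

sort by lr_x1e4 descending:
   lr_x1e4   gpu  epochs
0       94  A100      87
6       65  H100      67
1       58  V100      18
2       47  A100       7
3       27  A100      47
7       25  V100      85
5        8  H100      23
4        6  A100      14
drop duplicate gpu (keep=last):
   lr_x1e4   gpu  epochs
7       25  V100      85
5        8  H100      23
4        6  A100      14
add column epochs_x3 = t['epochs'] * 3:
   lr_x1e4   gpu  epochs  epochs_x3
7       25  V100      85        255
5        8  H100      23         69
4        6  A100      14         42
sum of column 'epochs_x3' → 366

366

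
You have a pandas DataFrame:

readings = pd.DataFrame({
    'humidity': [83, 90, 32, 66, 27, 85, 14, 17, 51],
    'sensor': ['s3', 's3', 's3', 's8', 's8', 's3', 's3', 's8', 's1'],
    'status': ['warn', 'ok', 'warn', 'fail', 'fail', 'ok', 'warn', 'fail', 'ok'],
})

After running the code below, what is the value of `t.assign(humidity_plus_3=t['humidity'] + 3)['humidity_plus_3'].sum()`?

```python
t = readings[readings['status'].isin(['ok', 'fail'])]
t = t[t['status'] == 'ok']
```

filter rows where status in ['ok', 'fail']:
   humidity sensor status
1        90     s3     ok
3        66     s8   fail
4        27     s8   fail
5        85     s3     ok
7        17     s8   fail
8        51     s1     ok
filter rows where status == 'ok':
   humidity sensor status
1        90     s3     ok
5        85     s3     ok
8        51     s1     ok
add column humidity_plus_3 = t['humidity'] + 3:
   humidity sensor status  humidity_plus_3
1        90     s3     ok               93
5        85     s3     ok               88
8        51     s1     ok               54

235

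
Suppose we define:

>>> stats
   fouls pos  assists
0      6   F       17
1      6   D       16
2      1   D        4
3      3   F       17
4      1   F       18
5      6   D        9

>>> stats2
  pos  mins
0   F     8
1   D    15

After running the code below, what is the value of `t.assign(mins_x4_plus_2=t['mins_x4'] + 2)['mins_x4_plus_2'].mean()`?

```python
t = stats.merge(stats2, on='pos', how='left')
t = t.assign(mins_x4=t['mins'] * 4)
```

merge on 'pos' (how='left') → 6 rows:
   fouls pos  assists  mins
0      6   F       17     8
1      6   D       16    15
2      1   D        4    15
3      3   F       17     8
4      1   F       18     8
5      6   D        9    15
add column mins_x4 = t['mins'] * 4:
   fouls pos  assists  mins  mins_x4
0      6   F       17     8       32
1      6   D       16    15       60
2      1   D        4    15       60
3      3   F       17     8       32
4      1   F       18     8       32
5      6   D        9    15       60
add column mins_x4_plus_2 = t['mins_x4'] + 2:
   fouls pos  assists  mins  mins_x4  mins_x4_plus_2
0      6   F       17     8       32              34
1      6   D       16    15       60              62
2      1   D        4    15       60              62
3      3   F       17     8       32              34
4      1   F       18     8       32              34
5      6   D        9    15       60              62
Taking the mean of column 'mins_x4_plus_2' gives 48.0.

48.0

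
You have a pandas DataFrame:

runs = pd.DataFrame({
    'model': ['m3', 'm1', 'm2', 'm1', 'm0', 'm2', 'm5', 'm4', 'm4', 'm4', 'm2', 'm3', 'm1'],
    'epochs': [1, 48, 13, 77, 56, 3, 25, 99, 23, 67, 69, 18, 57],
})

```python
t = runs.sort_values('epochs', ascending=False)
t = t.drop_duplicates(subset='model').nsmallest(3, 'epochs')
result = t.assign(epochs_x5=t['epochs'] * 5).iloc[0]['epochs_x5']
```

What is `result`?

sort by epochs descending:
   model  epochs
7     m4      99
3     m1      77
10    m2      69
9     m4      67
12    m1      57
4     m0      56
1     m1      48
6     m5      25
8     m4      23
11    m3      18
2     m2      13
5     m2       3
0     m3       1
drop duplicate model (keep=first):
   model  epochs
7     m4      99
3     m1      77
10    m2      69
4     m0      56
6     m5      25
11    m3      18
take 3 rows with smallest epochs:
   model  epochs
11    m3      18
6     m5      25
4     m0      56
add column epochs_x5 = t['epochs'] * 5:
   model  epochs  epochs_x5
11    m3      18         90
6     m5      25        125
4     m0      56        280
Then the value at position 0, column 'epochs_x5': 90

90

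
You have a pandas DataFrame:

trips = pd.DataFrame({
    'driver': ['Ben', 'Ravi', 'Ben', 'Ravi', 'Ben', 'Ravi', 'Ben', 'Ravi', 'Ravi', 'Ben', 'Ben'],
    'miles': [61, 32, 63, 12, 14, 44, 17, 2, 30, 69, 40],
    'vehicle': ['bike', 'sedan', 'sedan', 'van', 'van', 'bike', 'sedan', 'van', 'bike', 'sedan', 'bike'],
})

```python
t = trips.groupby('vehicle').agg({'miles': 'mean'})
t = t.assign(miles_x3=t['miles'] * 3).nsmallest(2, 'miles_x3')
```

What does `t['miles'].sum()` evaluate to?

group by vehicle, mean of miles:
             miles
vehicle           
bike     43.750000
sedan    45.250000
van       9.333333
add column miles_x3 = t['miles'] * 3:
             miles  miles_x3
vehicle                     
bike     43.750000    131.25
sedan    45.250000    135.75
van       9.333333     28.00
take 2 rows with smallest miles_x3:
             miles  miles_x3
vehicle                     
van       9.333333     28.00
bike     43.750000    131.25

53.0833333333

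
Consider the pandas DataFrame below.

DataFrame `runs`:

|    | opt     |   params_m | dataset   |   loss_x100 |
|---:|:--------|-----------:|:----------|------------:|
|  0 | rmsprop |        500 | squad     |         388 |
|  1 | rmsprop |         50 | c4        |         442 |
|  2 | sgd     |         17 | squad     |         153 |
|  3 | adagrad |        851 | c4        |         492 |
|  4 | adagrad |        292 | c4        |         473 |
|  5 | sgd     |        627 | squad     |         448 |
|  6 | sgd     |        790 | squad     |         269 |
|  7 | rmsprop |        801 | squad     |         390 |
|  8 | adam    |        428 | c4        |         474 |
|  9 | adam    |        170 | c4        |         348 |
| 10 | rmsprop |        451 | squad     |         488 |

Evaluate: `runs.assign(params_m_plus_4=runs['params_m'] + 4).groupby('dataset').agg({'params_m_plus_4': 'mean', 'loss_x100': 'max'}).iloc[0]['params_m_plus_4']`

362.2

add column params_m_plus_4 = runs['params_m'] + 4:
        opt  params_m dataset  loss_x100  params_m_plus_4
0   rmsprop       500   squad        388              504
1   rmsprop        50      c4        442               54
2       sgd        17   squad        153               21
3   adagrad       851      c4        492              855
4   adagrad       292      c4        473              296
5       sgd       627   squad        448              631
6       sgd       790   squad        269              794
7   rmsprop       801   squad        390              805
8      adam       428      c4        474              432
9      adam       170      c4        348              174
10  rmsprop       451   squad        488              455
group by dataset: mean(params_m_plus_4), max(loss_x100):
         params_m_plus_4  loss_x100
dataset                            
c4                 362.2        492
squad              535.0        488
value at position 0, column 'params_m_plus_4' → 362.2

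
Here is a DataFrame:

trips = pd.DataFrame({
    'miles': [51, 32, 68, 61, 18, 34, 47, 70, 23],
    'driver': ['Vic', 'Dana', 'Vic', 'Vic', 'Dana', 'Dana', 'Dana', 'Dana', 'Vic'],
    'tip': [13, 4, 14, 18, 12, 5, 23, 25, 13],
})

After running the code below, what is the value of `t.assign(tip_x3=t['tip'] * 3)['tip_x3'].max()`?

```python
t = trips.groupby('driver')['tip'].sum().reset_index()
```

207

group by driver, sum of tip:
driver
Dana    69
Vic     58
Name: tip, dtype: int64
reset_index():
  driver  tip
0   Dana   69
1    Vic   58
add column tip_x3 = t['tip'] * 3:
  driver  tip  tip_x3
0   Dana   69     207
1    Vic   58     174
Reading off the max of column 'tip_x3', we get 207.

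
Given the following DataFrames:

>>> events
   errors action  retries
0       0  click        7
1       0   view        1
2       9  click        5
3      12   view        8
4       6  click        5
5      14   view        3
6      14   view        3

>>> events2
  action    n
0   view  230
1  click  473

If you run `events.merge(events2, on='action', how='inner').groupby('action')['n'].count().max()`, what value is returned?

merge on 'action' (how='inner') → 7 rows:
   errors action  retries    n
0       0  click        7  473
1       0   view        1  230
2       9  click        5  473
3      12   view        8  230
4       6  click        5  473
5      14   view        3  230
6      14   view        3  230
group by action, count of n:
action
click    3
view     4
Name: n, dtype: int64

4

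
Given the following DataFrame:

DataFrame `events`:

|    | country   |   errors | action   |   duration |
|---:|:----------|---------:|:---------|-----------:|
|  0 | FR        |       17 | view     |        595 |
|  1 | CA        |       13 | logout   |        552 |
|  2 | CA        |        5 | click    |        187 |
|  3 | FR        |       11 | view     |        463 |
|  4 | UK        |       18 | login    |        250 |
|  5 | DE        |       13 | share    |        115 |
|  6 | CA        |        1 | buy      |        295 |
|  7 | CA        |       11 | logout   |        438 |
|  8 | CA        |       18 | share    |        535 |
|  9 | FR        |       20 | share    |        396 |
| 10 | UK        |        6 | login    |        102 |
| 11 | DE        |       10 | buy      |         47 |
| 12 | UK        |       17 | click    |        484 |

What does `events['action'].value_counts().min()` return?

value_counts of action:
action
share     3
view      2
logout    2
click     2
login     2
buy       2
Name: count, dtype: int64
Then the min of the resulting series: 2

2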